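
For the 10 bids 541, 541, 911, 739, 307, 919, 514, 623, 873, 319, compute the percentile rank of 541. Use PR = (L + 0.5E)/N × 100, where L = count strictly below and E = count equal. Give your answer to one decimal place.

40.0

N = 10.
Strictly below 541: 3. Equal to 541: 2.
PR = (3 + 0.5·2)/10 × 100 = 40.0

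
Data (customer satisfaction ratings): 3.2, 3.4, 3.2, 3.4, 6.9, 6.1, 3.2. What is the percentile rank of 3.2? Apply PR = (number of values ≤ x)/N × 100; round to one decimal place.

N = 7.
Strictly below 3.2: 0. Equal to 3.2: 3.
PR = 3/7 × 100 = 42.9

42.9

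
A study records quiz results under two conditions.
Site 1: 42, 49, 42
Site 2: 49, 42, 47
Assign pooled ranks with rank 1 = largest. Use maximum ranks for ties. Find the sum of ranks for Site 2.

11

Sorted (descending): 49, 49, 47, 42, 42, 42
The 2 values of 49 occupy positions 1–2 → each gets rank 2.
The 3 values of 42 occupy positions 4–6 → each gets rank 6.
Site 2 values → pooled ranks: 49→2, 42→6, 47→3
Rank sum = 2 + 6 + 3 = 11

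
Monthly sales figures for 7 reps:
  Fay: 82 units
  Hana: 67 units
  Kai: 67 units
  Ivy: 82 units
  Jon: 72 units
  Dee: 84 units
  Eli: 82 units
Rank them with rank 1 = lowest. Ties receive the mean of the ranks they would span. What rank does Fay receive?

5

Sorted (ascending): 67, 67, 72, 82, 82, 82, 84
The 2 values of 67 occupy positions 1–2 → average rank (1+2)/2 = 1.5.
The 3 values of 82 occupy positions 4–6 → average rank 5.
Fay has value 82 units → rank 5.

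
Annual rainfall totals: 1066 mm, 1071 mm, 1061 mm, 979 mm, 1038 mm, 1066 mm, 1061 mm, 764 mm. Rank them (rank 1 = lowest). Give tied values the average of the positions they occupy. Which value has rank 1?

764

Sorted (ascending): 764, 979, 1038, 1061, 1061, 1066, 1066, 1071
The 2 values of 1061 occupy positions 4–5 → average rank (4+5)/2 = 4.5.
The 2 values of 1066 occupy positions 6–7 → average rank (6+7)/2 = 6.5.
Rank 1 → value 764.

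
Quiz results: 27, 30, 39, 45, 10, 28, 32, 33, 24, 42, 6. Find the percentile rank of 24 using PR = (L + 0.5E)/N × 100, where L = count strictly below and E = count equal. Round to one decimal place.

22.7

N = 11.
Strictly below 24: 2. Equal to 24: 1.
PR = (2 + 0.5·1)/11 × 100 = 22.7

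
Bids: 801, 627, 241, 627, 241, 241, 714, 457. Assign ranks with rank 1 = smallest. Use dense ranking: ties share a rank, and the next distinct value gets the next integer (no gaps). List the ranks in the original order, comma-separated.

5, 3, 1, 3, 1, 1, 4, 2

Sorted (ascending): 241, 241, 241, 457, 627, 627, 714, 801
The 3 values of 241 share dense rank 1.
The 2 values of 627 share dense rank 3.
Remaining distinct values take the next consecutive integers.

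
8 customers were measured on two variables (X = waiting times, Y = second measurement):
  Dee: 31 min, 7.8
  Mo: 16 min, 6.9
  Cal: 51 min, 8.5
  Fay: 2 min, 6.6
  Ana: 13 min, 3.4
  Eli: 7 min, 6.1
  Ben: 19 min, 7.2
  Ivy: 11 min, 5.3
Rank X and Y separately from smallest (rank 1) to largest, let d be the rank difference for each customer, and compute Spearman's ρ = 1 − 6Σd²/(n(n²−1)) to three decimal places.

0.762

Ranks of variable 1: 7, 5, 8, 1, 4, 2, 6, 3
Ranks of variable 2: 7, 5, 8, 4, 1, 3, 6, 2
d = r₁ − r₂: 0, 0, 0, -3, 3, -1, 0, 1
d²: 0, 0, 0, 9, 9, 1, 0, 1; Σd² = 20
ρ = 1 − 6·20/(8·63) = 1 − 120/504 = 0.762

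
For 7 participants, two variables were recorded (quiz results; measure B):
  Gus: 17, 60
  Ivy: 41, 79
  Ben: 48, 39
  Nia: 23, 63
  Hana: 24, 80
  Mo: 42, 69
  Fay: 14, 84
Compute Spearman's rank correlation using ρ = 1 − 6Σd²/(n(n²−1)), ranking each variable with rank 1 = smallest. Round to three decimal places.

-0.429

Ranks of variable 1: 2, 5, 7, 3, 4, 6, 1
Ranks of variable 2: 2, 5, 1, 3, 6, 4, 7
d = r₁ − r₂: 0, 0, 6, 0, -2, 2, -6
d²: 0, 0, 36, 0, 4, 4, 36; Σd² = 80
ρ = 1 − 6·80/(7·48) = 1 − 480/336 = -0.429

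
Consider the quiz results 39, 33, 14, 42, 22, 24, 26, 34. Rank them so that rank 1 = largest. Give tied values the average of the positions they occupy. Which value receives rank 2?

39

Sorted (descending): 42, 39, 34, 33, 26, 24, 22, 14
No ties — each value takes its position as its rank.
Rank 2 → value 39.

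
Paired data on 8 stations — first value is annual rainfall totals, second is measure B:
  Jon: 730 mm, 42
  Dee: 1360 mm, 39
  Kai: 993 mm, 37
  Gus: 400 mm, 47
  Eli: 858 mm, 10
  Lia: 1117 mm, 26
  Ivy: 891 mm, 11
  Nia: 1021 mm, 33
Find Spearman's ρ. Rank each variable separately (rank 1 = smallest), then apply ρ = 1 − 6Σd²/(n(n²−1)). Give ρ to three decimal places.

-0.262

Ranks of variable 1: 2, 8, 5, 1, 3, 7, 4, 6
Ranks of variable 2: 7, 6, 5, 8, 1, 3, 2, 4
d = r₁ − r₂: -5, 2, 0, -7, 2, 4, 2, 2
d²: 25, 4, 0, 49, 4, 16, 4, 4; Σd² = 106
ρ = 1 − 6·106/(8·63) = 1 − 636/504 = -0.262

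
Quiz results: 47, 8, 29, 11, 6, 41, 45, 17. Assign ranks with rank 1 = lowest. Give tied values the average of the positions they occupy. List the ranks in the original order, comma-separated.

Sorted (ascending): 6, 8, 11, 17, 29, 41, 45, 47
No ties — each value takes its position as its rank.

8, 2, 5, 3, 1, 6, 7, 4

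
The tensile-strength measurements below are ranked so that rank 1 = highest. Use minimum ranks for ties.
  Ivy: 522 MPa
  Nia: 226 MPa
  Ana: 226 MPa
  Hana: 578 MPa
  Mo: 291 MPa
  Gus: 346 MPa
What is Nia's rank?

Sorted (descending): 578, 522, 346, 291, 226, 226
The 2 values of 226 occupy positions 5–6 → each gets rank 5.
Nia has value 226 MPa → rank 5.

5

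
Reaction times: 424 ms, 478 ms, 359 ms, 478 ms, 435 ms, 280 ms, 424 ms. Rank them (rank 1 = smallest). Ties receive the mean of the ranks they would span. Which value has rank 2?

Sorted (ascending): 280, 359, 424, 424, 435, 478, 478
The 2 values of 424 occupy positions 3–4 → average rank (3+4)/2 = 3.5.
The 2 values of 478 occupy positions 6–7 → average rank (6+7)/2 = 6.5.
Rank 2 → value 359.

359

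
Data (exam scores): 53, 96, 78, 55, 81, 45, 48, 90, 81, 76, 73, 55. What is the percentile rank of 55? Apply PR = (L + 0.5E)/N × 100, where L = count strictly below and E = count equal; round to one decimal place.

N = 12.
Strictly below 55: 3. Equal to 55: 2.
PR = (3 + 0.5·2)/12 × 100 = 33.3

33.3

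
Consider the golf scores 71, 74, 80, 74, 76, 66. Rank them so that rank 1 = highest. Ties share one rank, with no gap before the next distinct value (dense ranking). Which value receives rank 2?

Sorted (descending): 80, 76, 74, 74, 71, 66
The 2 values of 74 share dense rank 3.
Remaining distinct values take the next consecutive integers.
Rank 2 → value 76.

76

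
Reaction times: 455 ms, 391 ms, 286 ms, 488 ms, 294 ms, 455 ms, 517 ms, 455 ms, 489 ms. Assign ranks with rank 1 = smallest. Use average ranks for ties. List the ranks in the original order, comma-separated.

Sorted (ascending): 286, 294, 391, 455, 455, 455, 488, 489, 517
The 3 values of 455 occupy positions 4–6 → average rank 5.

5, 3, 1, 7, 2, 5, 9, 5, 8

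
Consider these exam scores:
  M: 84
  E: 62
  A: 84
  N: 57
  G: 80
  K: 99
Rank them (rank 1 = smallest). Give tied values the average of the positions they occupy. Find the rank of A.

Sorted (ascending): 57, 62, 80, 84, 84, 99
The 2 values of 84 occupy positions 4–5 → average rank (4+5)/2 = 4.5.
A has value 84 → rank 4.5.

4.5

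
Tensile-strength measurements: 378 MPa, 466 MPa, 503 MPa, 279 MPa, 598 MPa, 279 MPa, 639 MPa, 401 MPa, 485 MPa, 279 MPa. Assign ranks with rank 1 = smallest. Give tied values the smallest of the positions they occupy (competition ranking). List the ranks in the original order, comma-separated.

Sorted (ascending): 279, 279, 279, 378, 401, 466, 485, 503, 598, 639
The 3 values of 279 occupy positions 1–3 → each gets rank 1.

4, 6, 8, 1, 9, 1, 10, 5, 7, 1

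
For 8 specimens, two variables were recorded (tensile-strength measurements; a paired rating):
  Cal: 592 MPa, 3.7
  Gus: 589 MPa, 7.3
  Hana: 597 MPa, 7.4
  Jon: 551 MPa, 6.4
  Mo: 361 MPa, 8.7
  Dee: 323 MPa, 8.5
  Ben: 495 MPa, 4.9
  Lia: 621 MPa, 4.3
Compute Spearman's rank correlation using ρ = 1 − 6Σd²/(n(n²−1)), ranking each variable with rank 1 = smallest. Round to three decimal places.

Ranks of variable 1: 6, 5, 7, 4, 2, 1, 3, 8
Ranks of variable 2: 1, 5, 6, 4, 8, 7, 3, 2
d = r₁ − r₂: 5, 0, 1, 0, -6, -6, 0, 6
d²: 25, 0, 1, 0, 36, 36, 0, 36; Σd² = 134
ρ = 1 − 6·134/(8·63) = 1 − 804/504 = -0.595

-0.595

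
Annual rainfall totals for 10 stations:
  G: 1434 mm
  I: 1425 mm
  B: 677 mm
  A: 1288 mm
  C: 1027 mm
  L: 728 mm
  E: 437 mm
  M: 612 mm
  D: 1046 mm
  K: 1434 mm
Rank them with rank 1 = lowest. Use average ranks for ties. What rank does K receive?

9.5

Sorted (ascending): 437, 612, 677, 728, 1027, 1046, 1288, 1425, 1434, 1434
The 2 values of 1434 occupy positions 9–10 → average rank (9+10)/2 = 9.5.
K has value 1434 mm → rank 9.5.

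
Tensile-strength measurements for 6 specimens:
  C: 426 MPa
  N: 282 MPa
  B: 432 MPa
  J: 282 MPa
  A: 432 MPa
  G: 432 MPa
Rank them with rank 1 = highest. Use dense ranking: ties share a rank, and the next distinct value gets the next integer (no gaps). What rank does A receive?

1

Sorted (descending): 432, 432, 432, 426, 282, 282
The 3 values of 432 share dense rank 1.
The 2 values of 282 share dense rank 3.
Remaining distinct values take the next consecutive integers.
A has value 432 MPa → rank 1.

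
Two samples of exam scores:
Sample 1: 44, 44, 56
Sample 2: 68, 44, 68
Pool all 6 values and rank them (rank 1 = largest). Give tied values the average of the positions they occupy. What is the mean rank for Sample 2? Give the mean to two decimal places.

Sorted (descending): 68, 68, 56, 44, 44, 44
The 2 values of 68 occupy positions 1–2 → average rank (1+2)/2 = 1.5.
The 3 values of 44 occupy positions 4–6 → average rank 5.
Sample 2 values → pooled ranks: 68→1.5, 44→5, 68→1.5
Mean rank = (1.5 + 5 + 1.5) / 3 = 2.67

2.67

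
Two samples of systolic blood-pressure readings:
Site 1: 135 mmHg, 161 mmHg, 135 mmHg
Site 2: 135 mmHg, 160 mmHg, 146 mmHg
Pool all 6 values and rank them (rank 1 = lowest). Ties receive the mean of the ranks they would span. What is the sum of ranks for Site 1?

Sorted (ascending): 135, 135, 135, 146, 160, 161
The 3 values of 135 occupy positions 1–3 → average rank 2.
Site 1 values → pooled ranks: 135→2, 161→6, 135→2
Rank sum = 2 + 6 + 2 = 10

10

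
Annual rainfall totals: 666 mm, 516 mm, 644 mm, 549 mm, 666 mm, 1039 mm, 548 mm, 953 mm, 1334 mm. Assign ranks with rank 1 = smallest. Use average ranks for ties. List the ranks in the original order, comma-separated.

Sorted (ascending): 516, 548, 549, 644, 666, 666, 953, 1039, 1334
The 2 values of 666 occupy positions 5–6 → average rank (5+6)/2 = 5.5.

5.5, 1, 4, 3, 5.5, 8, 2, 7, 9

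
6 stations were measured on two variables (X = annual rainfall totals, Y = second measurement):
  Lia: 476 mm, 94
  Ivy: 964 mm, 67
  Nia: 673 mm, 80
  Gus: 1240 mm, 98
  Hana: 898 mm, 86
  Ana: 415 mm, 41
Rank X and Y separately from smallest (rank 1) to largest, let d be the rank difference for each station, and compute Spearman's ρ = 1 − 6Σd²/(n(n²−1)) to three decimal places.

0.486

Ranks of variable 1: 2, 5, 3, 6, 4, 1
Ranks of variable 2: 5, 2, 3, 6, 4, 1
d = r₁ − r₂: -3, 3, 0, 0, 0, 0
d²: 9, 9, 0, 0, 0, 0; Σd² = 18
ρ = 1 − 6·18/(6·35) = 1 − 108/210 = 0.486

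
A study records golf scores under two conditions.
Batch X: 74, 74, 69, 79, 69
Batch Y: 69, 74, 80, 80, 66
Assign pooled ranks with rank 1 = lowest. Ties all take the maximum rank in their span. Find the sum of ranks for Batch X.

Sorted (ascending): 66, 69, 69, 69, 74, 74, 74, 79, 80, 80
The 3 values of 69 occupy positions 2–4 → each gets rank 4.
The 3 values of 74 occupy positions 5–7 → each gets rank 7.
The 2 values of 80 occupy positions 9–10 → each gets rank 10.
Batch X values → pooled ranks: 74→7, 74→7, 69→4, 79→8, 69→4
Rank sum = 7 + 7 + 4 + 8 + 4 = 30

30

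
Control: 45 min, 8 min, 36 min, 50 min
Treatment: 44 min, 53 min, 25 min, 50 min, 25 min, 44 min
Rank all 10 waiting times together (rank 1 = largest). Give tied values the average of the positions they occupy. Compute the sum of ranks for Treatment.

31.5

Sorted (descending): 53, 50, 50, 45, 44, 44, 36, 25, 25, 8
The 2 values of 50 occupy positions 2–3 → average rank (2+3)/2 = 2.5.
The 2 values of 44 occupy positions 5–6 → average rank (5+6)/2 = 5.5.
The 2 values of 25 occupy positions 8–9 → average rank (8+9)/2 = 8.5.
Treatment values → pooled ranks: 44→5.5, 53→1, 25→8.5, 50→2.5, 25→8.5, 44→5.5
Rank sum = 5.5 + 1 + 8.5 + 2.5 + 8.5 + 5.5 = 31.5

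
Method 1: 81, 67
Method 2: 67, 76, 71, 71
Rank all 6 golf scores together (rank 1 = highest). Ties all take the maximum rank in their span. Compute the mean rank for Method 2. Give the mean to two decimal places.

4.00

Sorted (descending): 81, 76, 71, 71, 67, 67
The 2 values of 71 occupy positions 3–4 → each gets rank 4.
The 2 values of 67 occupy positions 5–6 → each gets rank 6.
Method 2 values → pooled ranks: 67→6, 76→2, 71→4, 71→4
Mean rank = (6 + 2 + 4 + 4) / 4 = 4.00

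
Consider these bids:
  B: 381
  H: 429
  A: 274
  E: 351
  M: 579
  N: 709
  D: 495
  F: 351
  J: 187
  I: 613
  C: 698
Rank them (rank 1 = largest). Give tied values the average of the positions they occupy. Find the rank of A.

10

Sorted (descending): 709, 698, 613, 579, 495, 429, 381, 351, 351, 274, 187
The 2 values of 351 occupy positions 8–9 → average rank (8+9)/2 = 8.5.
A has value 274 → rank 10.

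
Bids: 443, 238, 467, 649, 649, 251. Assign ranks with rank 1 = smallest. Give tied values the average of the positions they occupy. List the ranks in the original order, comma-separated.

Sorted (ascending): 238, 251, 443, 467, 649, 649
The 2 values of 649 occupy positions 5–6 → average rank (5+6)/2 = 5.5.

3, 1, 4, 5.5, 5.5, 2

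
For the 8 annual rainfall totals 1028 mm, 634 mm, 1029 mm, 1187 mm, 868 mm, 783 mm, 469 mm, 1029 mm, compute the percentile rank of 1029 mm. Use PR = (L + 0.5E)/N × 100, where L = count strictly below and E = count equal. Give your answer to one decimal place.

N = 8.
Strictly below 1029: 5. Equal to 1029: 2.
PR = (5 + 0.5·2)/8 × 100 = 75.0

75.0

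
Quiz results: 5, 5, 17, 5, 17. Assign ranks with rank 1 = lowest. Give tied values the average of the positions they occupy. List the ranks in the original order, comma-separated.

Sorted (ascending): 5, 5, 5, 17, 17
The 3 values of 5 occupy positions 1–3 → average rank 2.
The 2 values of 17 occupy positions 4–5 → average rank (4+5)/2 = 4.5.

2, 2, 4.5, 2, 4.5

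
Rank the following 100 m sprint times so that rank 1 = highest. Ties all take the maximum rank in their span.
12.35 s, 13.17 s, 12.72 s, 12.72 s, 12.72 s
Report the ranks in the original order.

5, 1, 4, 4, 4

Sorted (descending): 13.17, 12.72, 12.72, 12.72, 12.35
The 3 values of 12.72 occupy positions 2–4 → each gets rank 4.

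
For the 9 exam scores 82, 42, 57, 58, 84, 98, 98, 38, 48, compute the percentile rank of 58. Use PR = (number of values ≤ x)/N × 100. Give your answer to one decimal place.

N = 9.
Strictly below 58: 4. Equal to 58: 1.
PR = 5/9 × 100 = 55.6

55.6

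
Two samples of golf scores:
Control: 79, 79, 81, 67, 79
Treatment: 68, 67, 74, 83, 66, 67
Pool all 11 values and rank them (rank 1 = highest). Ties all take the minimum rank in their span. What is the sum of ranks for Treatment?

Sorted (descending): 83, 81, 79, 79, 79, 74, 68, 67, 67, 67, 66
The 3 values of 79 occupy positions 3–5 → each gets rank 3.
The 3 values of 67 occupy positions 8–10 → each gets rank 8.
Treatment values → pooled ranks: 68→7, 67→8, 74→6, 83→1, 66→11, 67→8
Rank sum = 7 + 8 + 6 + 1 + 11 + 8 = 41

41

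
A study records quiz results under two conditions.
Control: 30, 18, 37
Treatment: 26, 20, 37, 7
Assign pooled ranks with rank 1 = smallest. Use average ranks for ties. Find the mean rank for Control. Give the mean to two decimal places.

Sorted (ascending): 7, 18, 20, 26, 30, 37, 37
The 2 values of 37 occupy positions 6–7 → average rank (6+7)/2 = 6.5.
Control values → pooled ranks: 30→5, 18→2, 37→6.5
Mean rank = (5 + 2 + 6.5) / 3 = 4.50

4.50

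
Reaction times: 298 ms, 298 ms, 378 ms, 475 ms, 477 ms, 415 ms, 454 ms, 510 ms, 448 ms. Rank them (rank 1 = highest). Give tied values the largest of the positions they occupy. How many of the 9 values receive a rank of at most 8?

Sorted (descending): 510, 477, 475, 454, 448, 415, 378, 298, 298
The 2 values of 298 occupy positions 8–9 → each gets rank 9.
Ranks ≤ 8: {1, 2, 3, 4, 5, 6, 7} → 7 values.

7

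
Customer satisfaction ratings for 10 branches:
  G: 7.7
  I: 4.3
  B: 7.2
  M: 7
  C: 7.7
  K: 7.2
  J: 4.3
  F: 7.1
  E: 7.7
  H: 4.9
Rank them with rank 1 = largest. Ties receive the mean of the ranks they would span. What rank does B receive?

Sorted (descending): 7.7, 7.7, 7.7, 7.2, 7.2, 7.1, 7, 4.9, 4.3, 4.3
The 3 values of 7.7 occupy positions 1–3 → average rank 2.
The 2 values of 7.2 occupy positions 4–5 → average rank (4+5)/2 = 4.5.
The 2 values of 4.3 occupy positions 9–10 → average rank (9+10)/2 = 9.5.
B has value 7.2 → rank 4.5.

4.5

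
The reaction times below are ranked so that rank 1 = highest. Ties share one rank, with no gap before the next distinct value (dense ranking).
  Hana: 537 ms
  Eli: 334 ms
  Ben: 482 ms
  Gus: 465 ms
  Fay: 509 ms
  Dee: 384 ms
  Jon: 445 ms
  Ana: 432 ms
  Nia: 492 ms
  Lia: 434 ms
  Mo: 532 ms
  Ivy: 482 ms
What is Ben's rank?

Sorted (descending): 537, 532, 509, 492, 482, 482, 465, 445, 434, 432, 384, 334
The 2 values of 482 share dense rank 5.
Remaining distinct values take the next consecutive integers.
Ben has value 482 ms → rank 5.

5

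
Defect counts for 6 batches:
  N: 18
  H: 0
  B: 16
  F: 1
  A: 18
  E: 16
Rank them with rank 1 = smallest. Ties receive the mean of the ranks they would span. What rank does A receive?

Sorted (ascending): 0, 1, 16, 16, 18, 18
The 2 values of 16 occupy positions 3–4 → average rank (3+4)/2 = 3.5.
The 2 values of 18 occupy positions 5–6 → average rank (5+6)/2 = 5.5.
A has value 18 → rank 5.5.

5.5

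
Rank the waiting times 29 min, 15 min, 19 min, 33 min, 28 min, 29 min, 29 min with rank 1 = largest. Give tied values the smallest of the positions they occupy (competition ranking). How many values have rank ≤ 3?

4

Sorted (descending): 33, 29, 29, 29, 28, 19, 15
The 3 values of 29 occupy positions 2–4 → each gets rank 2.
Ranks ≤ 3: {1, 2, 2, 2} → 4 values.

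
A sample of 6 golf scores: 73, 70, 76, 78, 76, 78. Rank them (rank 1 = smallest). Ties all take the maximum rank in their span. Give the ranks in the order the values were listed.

Sorted (ascending): 70, 73, 76, 76, 78, 78
The 2 values of 76 occupy positions 3–4 → each gets rank 4.
The 2 values of 78 occupy positions 5–6 → each gets rank 6.

2, 1, 4, 6, 4, 6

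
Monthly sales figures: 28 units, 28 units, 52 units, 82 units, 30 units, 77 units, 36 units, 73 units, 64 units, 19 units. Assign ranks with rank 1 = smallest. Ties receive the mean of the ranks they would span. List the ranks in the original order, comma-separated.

2.5, 2.5, 6, 10, 4, 9, 5, 8, 7, 1

Sorted (ascending): 19, 28, 28, 30, 36, 52, 64, 73, 77, 82
The 2 values of 28 occupy positions 2–3 → average rank (2+3)/2 = 2.5.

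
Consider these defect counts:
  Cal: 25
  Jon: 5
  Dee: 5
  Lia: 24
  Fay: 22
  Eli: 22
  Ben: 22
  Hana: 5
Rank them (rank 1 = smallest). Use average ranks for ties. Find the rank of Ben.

5

Sorted (ascending): 5, 5, 5, 22, 22, 22, 24, 25
The 3 values of 5 occupy positions 1–3 → average rank 2.
The 3 values of 22 occupy positions 4–6 → average rank 5.
Ben has value 22 → rank 5.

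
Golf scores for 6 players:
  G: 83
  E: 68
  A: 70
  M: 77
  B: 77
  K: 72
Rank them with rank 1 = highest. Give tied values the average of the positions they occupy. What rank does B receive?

Sorted (descending): 83, 77, 77, 72, 70, 68
The 2 values of 77 occupy positions 2–3 → average rank (2+3)/2 = 2.5.
B has value 77 → rank 2.5.

2.5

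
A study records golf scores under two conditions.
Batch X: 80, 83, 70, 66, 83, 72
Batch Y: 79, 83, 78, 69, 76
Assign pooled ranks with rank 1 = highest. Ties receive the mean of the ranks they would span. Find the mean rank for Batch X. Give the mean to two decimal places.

Sorted (descending): 83, 83, 83, 80, 79, 78, 76, 72, 70, 69, 66
The 3 values of 83 occupy positions 1–3 → average rank 2.
Batch X values → pooled ranks: 80→4, 83→2, 70→9, 66→11, 83→2, 72→8
Mean rank = (4 + 2 + 9 + 11 + 2 + 8) / 6 = 6.00

6.00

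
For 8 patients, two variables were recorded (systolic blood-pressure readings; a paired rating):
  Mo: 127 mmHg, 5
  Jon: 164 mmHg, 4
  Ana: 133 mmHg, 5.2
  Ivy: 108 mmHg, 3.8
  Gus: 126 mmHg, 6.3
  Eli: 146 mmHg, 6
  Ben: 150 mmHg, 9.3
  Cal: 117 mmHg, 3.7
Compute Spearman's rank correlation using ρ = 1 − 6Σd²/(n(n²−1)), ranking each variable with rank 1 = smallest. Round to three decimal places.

0.476

Ranks of variable 1: 4, 8, 5, 1, 3, 6, 7, 2
Ranks of variable 2: 4, 3, 5, 2, 7, 6, 8, 1
d = r₁ − r₂: 0, 5, 0, -1, -4, 0, -1, 1
d²: 0, 25, 0, 1, 16, 0, 1, 1; Σd² = 44
ρ = 1 − 6·44/(8·63) = 1 − 264/504 = 0.476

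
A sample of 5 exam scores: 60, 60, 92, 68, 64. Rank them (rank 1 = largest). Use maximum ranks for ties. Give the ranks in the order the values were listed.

5, 5, 1, 2, 3

Sorted (descending): 92, 68, 64, 60, 60
The 2 values of 60 occupy positions 4–5 → each gets rank 5.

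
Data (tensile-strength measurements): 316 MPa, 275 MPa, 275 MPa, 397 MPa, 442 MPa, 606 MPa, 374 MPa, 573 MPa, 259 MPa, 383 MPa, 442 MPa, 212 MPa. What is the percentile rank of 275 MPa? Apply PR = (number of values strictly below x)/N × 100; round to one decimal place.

16.7

N = 12.
Strictly below 275: 2. Equal to 275: 2.
PR = 2/12 × 100 = 16.7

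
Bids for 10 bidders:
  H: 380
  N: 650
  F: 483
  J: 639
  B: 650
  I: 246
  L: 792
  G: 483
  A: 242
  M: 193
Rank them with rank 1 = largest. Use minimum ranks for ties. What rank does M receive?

10

Sorted (descending): 792, 650, 650, 639, 483, 483, 380, 246, 242, 193
The 2 values of 650 occupy positions 2–3 → each gets rank 2.
The 2 values of 483 occupy positions 5–6 → each gets rank 5.
M has value 193 → rank 10.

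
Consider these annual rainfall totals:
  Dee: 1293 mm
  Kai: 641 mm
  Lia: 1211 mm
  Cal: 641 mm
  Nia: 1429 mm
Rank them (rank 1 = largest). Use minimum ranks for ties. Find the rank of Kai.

Sorted (descending): 1429, 1293, 1211, 641, 641
The 2 values of 641 occupy positions 4–5 → each gets rank 4.
Kai has value 641 mm → rank 4.

4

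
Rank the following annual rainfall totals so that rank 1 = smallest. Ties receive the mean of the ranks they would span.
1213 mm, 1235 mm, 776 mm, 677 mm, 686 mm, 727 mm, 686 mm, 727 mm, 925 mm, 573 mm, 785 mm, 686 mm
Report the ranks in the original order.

Sorted (ascending): 573, 677, 686, 686, 686, 727, 727, 776, 785, 925, 1213, 1235
The 3 values of 686 occupy positions 3–5 → average rank 4.
The 2 values of 727 occupy positions 6–7 → average rank (6+7)/2 = 6.5.

11, 12, 8, 2, 4, 6.5, 4, 6.5, 10, 1, 9, 4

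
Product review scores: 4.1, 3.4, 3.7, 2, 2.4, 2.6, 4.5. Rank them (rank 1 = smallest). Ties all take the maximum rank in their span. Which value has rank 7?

Sorted (ascending): 2, 2.4, 2.6, 3.4, 3.7, 4.1, 4.5
No ties — each value takes its position as its rank.
Rank 7 → value 4.5.

4.5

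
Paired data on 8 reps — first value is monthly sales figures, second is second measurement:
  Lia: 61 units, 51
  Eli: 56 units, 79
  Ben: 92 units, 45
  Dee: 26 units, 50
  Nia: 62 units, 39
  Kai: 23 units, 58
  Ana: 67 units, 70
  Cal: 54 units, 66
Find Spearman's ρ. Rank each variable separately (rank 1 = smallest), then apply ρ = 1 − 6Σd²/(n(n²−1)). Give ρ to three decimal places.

-0.238

Ranks of variable 1: 5, 4, 8, 2, 6, 1, 7, 3
Ranks of variable 2: 4, 8, 2, 3, 1, 5, 7, 6
d = r₁ − r₂: 1, -4, 6, -1, 5, -4, 0, -3
d²: 1, 16, 36, 1, 25, 16, 0, 9; Σd² = 104
ρ = 1 − 6·104/(8·63) = 1 − 624/504 = -0.238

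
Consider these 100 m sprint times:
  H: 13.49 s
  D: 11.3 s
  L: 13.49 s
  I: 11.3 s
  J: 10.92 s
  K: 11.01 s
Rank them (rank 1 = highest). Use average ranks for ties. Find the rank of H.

Sorted (descending): 13.49, 13.49, 11.3, 11.3, 11.01, 10.92
The 2 values of 13.49 occupy positions 1–2 → average rank (1+2)/2 = 1.5.
The 2 values of 11.3 occupy positions 3–4 → average rank (3+4)/2 = 3.5.
H has value 13.49 s → rank 1.5.

1.5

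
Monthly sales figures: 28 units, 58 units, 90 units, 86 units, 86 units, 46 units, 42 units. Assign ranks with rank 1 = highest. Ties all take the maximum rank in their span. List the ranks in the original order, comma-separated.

Sorted (descending): 90, 86, 86, 58, 46, 42, 28
The 2 values of 86 occupy positions 2–3 → each gets rank 3.

7, 4, 1, 3, 3, 5, 6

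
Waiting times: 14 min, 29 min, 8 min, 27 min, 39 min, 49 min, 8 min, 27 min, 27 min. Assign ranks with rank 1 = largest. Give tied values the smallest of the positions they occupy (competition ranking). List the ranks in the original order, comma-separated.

7, 3, 8, 4, 2, 1, 8, 4, 4

Sorted (descending): 49, 39, 29, 27, 27, 27, 14, 8, 8
The 3 values of 27 occupy positions 4–6 → each gets rank 4.
The 2 values of 8 occupy positions 8–9 → each gets rank 8.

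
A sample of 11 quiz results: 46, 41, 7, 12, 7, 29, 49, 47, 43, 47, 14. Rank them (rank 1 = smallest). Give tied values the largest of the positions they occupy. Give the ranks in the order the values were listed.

8, 6, 2, 3, 2, 5, 11, 10, 7, 10, 4

Sorted (ascending): 7, 7, 12, 14, 29, 41, 43, 46, 47, 47, 49
The 2 values of 7 occupy positions 1–2 → each gets rank 2.
The 2 values of 47 occupy positions 9–10 → each gets rank 10.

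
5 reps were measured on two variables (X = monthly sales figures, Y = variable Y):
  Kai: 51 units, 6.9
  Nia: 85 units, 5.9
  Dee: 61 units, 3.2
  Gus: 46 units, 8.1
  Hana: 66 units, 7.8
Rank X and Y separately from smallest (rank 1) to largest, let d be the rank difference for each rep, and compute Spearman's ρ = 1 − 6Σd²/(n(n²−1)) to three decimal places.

-0.500

Ranks of variable 1: 2, 5, 3, 1, 4
Ranks of variable 2: 3, 2, 1, 5, 4
d = r₁ − r₂: -1, 3, 2, -4, 0
d²: 1, 9, 4, 16, 0; Σd² = 30
ρ = 1 − 6·30/(5·24) = 1 − 180/120 = -0.500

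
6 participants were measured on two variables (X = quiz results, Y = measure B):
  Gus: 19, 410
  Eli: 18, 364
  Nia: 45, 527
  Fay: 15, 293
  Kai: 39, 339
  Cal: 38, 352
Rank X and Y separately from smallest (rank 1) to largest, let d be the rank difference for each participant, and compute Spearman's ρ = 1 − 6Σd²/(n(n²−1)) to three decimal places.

0.486

Ranks of variable 1: 3, 2, 6, 1, 5, 4
Ranks of variable 2: 5, 4, 6, 1, 2, 3
d = r₁ − r₂: -2, -2, 0, 0, 3, 1
d²: 4, 4, 0, 0, 9, 1; Σd² = 18
ρ = 1 − 6·18/(6·35) = 1 − 108/210 = 0.486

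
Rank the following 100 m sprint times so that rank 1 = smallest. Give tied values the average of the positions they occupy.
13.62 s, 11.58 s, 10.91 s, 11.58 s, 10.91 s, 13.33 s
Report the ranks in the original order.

6, 3.5, 1.5, 3.5, 1.5, 5

Sorted (ascending): 10.91, 10.91, 11.58, 11.58, 13.33, 13.62
The 2 values of 10.91 occupy positions 1–2 → average rank (1+2)/2 = 1.5.
The 2 values of 11.58 occupy positions 3–4 → average rank (3+4)/2 = 3.5.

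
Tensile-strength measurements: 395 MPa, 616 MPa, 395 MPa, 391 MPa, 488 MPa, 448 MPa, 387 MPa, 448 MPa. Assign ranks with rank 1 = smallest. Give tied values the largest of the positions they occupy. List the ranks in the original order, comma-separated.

4, 8, 4, 2, 7, 6, 1, 6

Sorted (ascending): 387, 391, 395, 395, 448, 448, 488, 616
The 2 values of 395 occupy positions 3–4 → each gets rank 4.
The 2 values of 448 occupy positions 5–6 → each gets rank 6.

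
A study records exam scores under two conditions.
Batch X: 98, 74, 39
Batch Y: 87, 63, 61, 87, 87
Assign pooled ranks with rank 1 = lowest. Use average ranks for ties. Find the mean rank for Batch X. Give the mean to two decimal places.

Sorted (ascending): 39, 61, 63, 74, 87, 87, 87, 98
The 3 values of 87 occupy positions 5–7 → average rank 6.
Batch X values → pooled ranks: 98→8, 74→4, 39→1
Mean rank = (8 + 4 + 1) / 3 = 4.33

4.33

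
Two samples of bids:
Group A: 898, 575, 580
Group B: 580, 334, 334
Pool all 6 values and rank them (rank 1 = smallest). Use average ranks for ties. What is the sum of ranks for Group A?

13.5

Sorted (ascending): 334, 334, 575, 580, 580, 898
The 2 values of 334 occupy positions 1–2 → average rank (1+2)/2 = 1.5.
The 2 values of 580 occupy positions 4–5 → average rank (4+5)/2 = 4.5.
Group A values → pooled ranks: 898→6, 575→3, 580→4.5
Rank sum = 6 + 3 + 4.5 = 13.5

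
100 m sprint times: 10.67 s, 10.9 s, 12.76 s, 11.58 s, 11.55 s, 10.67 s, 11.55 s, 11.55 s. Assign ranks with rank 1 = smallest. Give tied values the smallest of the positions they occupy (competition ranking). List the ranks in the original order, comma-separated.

Sorted (ascending): 10.67, 10.67, 10.9, 11.55, 11.55, 11.55, 11.58, 12.76
The 2 values of 10.67 occupy positions 1–2 → each gets rank 1.
The 3 values of 11.55 occupy positions 4–6 → each gets rank 4.

1, 3, 8, 7, 4, 1, 4, 4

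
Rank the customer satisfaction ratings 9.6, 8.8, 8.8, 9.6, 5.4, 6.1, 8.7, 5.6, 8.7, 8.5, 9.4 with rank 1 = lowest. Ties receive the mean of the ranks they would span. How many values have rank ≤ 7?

Sorted (ascending): 5.4, 5.6, 6.1, 8.5, 8.7, 8.7, 8.8, 8.8, 9.4, 9.6, 9.6
The 2 values of 8.7 occupy positions 5–6 → average rank (5+6)/2 = 5.5.
The 2 values of 8.8 occupy positions 7–8 → average rank (7+8)/2 = 7.5.
The 2 values of 9.6 occupy positions 10–11 → average rank (10+11)/2 = 10.5.
Ranks ≤ 7: {1, 2, 3, 4, 5.5, 5.5} → 6 values.

6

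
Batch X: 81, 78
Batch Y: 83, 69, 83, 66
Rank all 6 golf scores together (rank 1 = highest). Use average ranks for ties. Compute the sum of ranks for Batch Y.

Sorted (descending): 83, 83, 81, 78, 69, 66
The 2 values of 83 occupy positions 1–2 → average rank (1+2)/2 = 1.5.
Batch Y values → pooled ranks: 83→1.5, 69→5, 83→1.5, 66→6
Rank sum = 1.5 + 5 + 1.5 + 6 = 14

14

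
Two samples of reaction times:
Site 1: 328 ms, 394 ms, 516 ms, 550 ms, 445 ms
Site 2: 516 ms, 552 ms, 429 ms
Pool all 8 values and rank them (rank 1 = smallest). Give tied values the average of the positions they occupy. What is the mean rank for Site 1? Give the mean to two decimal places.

Sorted (ascending): 328, 394, 429, 445, 516, 516, 550, 552
The 2 values of 516 occupy positions 5–6 → average rank (5+6)/2 = 5.5.
Site 1 values → pooled ranks: 328→1, 394→2, 516→5.5, 550→7, 445→4
Mean rank = (1 + 2 + 5.5 + 7 + 4) / 5 = 3.90

3.90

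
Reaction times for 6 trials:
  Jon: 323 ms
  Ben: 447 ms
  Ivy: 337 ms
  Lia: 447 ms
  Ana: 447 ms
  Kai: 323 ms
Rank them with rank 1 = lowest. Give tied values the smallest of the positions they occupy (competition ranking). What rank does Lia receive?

4

Sorted (ascending): 323, 323, 337, 447, 447, 447
The 2 values of 323 occupy positions 1–2 → each gets rank 1.
The 3 values of 447 occupy positions 4–6 → each gets rank 4.
Lia has value 447 ms → rank 4.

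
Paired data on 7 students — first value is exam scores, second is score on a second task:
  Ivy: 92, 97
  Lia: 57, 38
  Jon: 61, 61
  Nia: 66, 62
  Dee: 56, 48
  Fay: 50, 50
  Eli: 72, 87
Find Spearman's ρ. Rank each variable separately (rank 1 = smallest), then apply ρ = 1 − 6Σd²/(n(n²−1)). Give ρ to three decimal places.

0.857

Ranks of variable 1: 7, 3, 4, 5, 2, 1, 6
Ranks of variable 2: 7, 1, 4, 5, 2, 3, 6
d = r₁ − r₂: 0, 2, 0, 0, 0, -2, 0
d²: 0, 4, 0, 0, 0, 4, 0; Σd² = 8
ρ = 1 − 6·8/(7·48) = 1 − 48/336 = 0.857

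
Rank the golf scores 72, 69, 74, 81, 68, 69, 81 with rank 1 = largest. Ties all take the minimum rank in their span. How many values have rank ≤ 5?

6

Sorted (descending): 81, 81, 74, 72, 69, 69, 68
The 2 values of 81 occupy positions 1–2 → each gets rank 1.
The 2 values of 69 occupy positions 5–6 → each gets rank 5.
Ranks ≤ 5: {1, 1, 3, 4, 5, 5} → 6 values.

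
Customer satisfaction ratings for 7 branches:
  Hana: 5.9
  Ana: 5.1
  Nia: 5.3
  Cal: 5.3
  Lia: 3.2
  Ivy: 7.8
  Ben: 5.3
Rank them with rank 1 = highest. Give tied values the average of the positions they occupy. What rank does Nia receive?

Sorted (descending): 7.8, 5.9, 5.3, 5.3, 5.3, 5.1, 3.2
The 3 values of 5.3 occupy positions 3–5 → average rank 4.
Nia has value 5.3 → rank 4.

4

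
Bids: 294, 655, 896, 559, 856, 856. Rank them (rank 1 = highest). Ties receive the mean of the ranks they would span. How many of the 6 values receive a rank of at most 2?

Sorted (descending): 896, 856, 856, 655, 559, 294
The 2 values of 856 occupy positions 2–3 → average rank (2+3)/2 = 2.5.
Ranks ≤ 2: {1} → 1 value.

1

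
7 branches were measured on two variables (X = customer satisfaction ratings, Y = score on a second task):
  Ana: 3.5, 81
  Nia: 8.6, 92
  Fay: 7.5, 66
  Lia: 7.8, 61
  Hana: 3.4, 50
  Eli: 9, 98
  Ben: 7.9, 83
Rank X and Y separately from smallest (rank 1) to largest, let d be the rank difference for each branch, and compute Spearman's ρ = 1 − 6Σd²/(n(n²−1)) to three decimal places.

0.857

Ranks of variable 1: 2, 6, 3, 4, 1, 7, 5
Ranks of variable 2: 4, 6, 3, 2, 1, 7, 5
d = r₁ − r₂: -2, 0, 0, 2, 0, 0, 0
d²: 4, 0, 0, 4, 0, 0, 0; Σd² = 8
ρ = 1 − 6·8/(7·48) = 1 − 48/336 = 0.857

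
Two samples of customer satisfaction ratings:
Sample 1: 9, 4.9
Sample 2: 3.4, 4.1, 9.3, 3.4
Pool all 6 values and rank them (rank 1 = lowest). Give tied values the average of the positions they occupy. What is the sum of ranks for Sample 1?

9

Sorted (ascending): 3.4, 3.4, 4.1, 4.9, 9, 9.3
The 2 values of 3.4 occupy positions 1–2 → average rank (1+2)/2 = 1.5.
Sample 1 values → pooled ranks: 9→5, 4.9→4
Rank sum = 5 + 4 = 9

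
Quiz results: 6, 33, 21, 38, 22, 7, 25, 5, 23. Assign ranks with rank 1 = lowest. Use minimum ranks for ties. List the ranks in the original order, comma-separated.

2, 8, 4, 9, 5, 3, 7, 1, 6

Sorted (ascending): 5, 6, 7, 21, 22, 23, 25, 33, 38
No ties — each value takes its position as its rank.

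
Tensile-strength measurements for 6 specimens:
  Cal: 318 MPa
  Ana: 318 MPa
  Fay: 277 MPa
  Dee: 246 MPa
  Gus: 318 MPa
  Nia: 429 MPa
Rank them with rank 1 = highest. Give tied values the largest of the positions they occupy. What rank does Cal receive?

4

Sorted (descending): 429, 318, 318, 318, 277, 246
The 3 values of 318 occupy positions 2–4 → each gets rank 4.
Cal has value 318 MPa → rank 4.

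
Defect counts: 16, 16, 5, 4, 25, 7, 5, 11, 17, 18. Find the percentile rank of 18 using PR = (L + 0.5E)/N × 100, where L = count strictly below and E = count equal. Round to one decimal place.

N = 10.
Strictly below 18: 8. Equal to 18: 1.
PR = (8 + 0.5·1)/10 × 100 = 85.0

85.0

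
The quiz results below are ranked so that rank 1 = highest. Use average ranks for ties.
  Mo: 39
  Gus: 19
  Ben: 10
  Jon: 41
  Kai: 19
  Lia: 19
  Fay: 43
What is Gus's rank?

Sorted (descending): 43, 41, 39, 19, 19, 19, 10
The 3 values of 19 occupy positions 4–6 → average rank 5.
Gus has value 19 → rank 5.

5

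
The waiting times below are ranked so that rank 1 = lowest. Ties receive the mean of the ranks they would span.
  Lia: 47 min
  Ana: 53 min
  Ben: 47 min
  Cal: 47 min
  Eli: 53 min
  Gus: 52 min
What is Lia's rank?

Sorted (ascending): 47, 47, 47, 52, 53, 53
The 3 values of 47 occupy positions 1–3 → average rank 2.
The 2 values of 53 occupy positions 5–6 → average rank (5+6)/2 = 5.5.
Lia has value 47 min → rank 2.

2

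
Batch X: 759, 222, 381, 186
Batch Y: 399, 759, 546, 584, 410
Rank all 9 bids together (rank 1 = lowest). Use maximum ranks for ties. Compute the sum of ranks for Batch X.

Sorted (ascending): 186, 222, 381, 399, 410, 546, 584, 759, 759
The 2 values of 759 occupy positions 8–9 → each gets rank 9.
Batch X values → pooled ranks: 759→9, 222→2, 381→3, 186→1
Rank sum = 9 + 2 + 3 + 1 = 15

15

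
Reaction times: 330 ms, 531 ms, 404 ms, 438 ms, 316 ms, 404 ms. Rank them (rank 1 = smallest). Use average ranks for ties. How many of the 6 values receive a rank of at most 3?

Sorted (ascending): 316, 330, 404, 404, 438, 531
The 2 values of 404 occupy positions 3–4 → average rank (3+4)/2 = 3.5.
Ranks ≤ 3: {1, 2} → 2 values.

2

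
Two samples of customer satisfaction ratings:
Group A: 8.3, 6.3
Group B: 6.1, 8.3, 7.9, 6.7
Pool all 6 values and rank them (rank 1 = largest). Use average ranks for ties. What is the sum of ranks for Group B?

Sorted (descending): 8.3, 8.3, 7.9, 6.7, 6.3, 6.1
The 2 values of 8.3 occupy positions 1–2 → average rank (1+2)/2 = 1.5.
Group B values → pooled ranks: 6.1→6, 8.3→1.5, 7.9→3, 6.7→4
Rank sum = 6 + 1.5 + 3 + 4 = 14.5

14.5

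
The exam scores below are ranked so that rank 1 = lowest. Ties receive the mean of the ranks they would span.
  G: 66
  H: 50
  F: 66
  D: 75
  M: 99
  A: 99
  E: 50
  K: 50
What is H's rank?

2

Sorted (ascending): 50, 50, 50, 66, 66, 75, 99, 99
The 3 values of 50 occupy positions 1–3 → average rank 2.
The 2 values of 66 occupy positions 4–5 → average rank (4+5)/2 = 4.5.
The 2 values of 99 occupy positions 7–8 → average rank (7+8)/2 = 7.5.
H has value 50 → rank 2.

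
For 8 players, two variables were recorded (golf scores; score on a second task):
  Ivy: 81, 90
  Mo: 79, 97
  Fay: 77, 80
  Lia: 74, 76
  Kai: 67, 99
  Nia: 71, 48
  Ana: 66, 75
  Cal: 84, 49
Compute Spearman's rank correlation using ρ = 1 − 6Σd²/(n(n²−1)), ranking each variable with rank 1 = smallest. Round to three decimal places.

Ranks of variable 1: 7, 6, 5, 4, 2, 3, 1, 8
Ranks of variable 2: 6, 7, 5, 4, 8, 1, 3, 2
d = r₁ − r₂: 1, -1, 0, 0, -6, 2, -2, 6
d²: 1, 1, 0, 0, 36, 4, 4, 36; Σd² = 82
ρ = 1 − 6·82/(8·63) = 1 − 492/504 = 0.024

0.024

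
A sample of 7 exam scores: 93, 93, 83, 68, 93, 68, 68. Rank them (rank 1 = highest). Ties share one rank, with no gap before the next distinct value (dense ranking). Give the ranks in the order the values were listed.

1, 1, 2, 3, 1, 3, 3

Sorted (descending): 93, 93, 93, 83, 68, 68, 68
The 3 values of 93 share dense rank 1.
The 3 values of 68 share dense rank 3.
Remaining distinct values take the next consecutive integers.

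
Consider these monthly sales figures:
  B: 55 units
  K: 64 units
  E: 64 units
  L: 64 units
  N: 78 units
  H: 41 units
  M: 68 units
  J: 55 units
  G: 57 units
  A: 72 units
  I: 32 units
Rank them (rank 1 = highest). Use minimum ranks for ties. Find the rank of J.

8

Sorted (descending): 78, 72, 68, 64, 64, 64, 57, 55, 55, 41, 32
The 3 values of 64 occupy positions 4–6 → each gets rank 4.
The 2 values of 55 occupy positions 8–9 → each gets rank 8.
J has value 55 units → rank 8.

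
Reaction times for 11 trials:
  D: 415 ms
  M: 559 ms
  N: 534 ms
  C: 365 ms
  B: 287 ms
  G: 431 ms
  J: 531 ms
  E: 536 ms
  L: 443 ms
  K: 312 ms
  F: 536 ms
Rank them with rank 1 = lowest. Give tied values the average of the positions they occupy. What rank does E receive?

Sorted (ascending): 287, 312, 365, 415, 431, 443, 531, 534, 536, 536, 559
The 2 values of 536 occupy positions 9–10 → average rank (9+10)/2 = 9.5.
E has value 536 ms → rank 9.5.

9.5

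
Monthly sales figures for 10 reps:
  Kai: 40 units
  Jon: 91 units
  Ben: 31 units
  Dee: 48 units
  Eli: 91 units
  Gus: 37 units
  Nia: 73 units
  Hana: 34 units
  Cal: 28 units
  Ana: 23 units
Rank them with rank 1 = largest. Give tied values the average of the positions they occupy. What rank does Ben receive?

Sorted (descending): 91, 91, 73, 48, 40, 37, 34, 31, 28, 23
The 2 values of 91 occupy positions 1–2 → average rank (1+2)/2 = 1.5.
Ben has value 31 units → rank 8.

8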